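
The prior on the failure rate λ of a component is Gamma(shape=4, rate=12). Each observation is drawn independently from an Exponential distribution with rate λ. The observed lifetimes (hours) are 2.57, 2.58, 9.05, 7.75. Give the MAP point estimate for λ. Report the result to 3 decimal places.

λ̂_MAP = 0.206

The Exponential(rate=λ) likelihood is ∝ λ^n e^(−λΣtᵢ). Here n = 4 and Σtᵢ = 2.57 + 2.58 + 9.05 + 7.75 = 21.95.
Posterior ∝ λ^3e^(−12λ) · λ^4e^(−21.95λ) = λ^7e^(−33.95λ), i.e. Gamma(8, 33.95).
Mode = (a−1)/b = 7/33.95 ≈ 0.206.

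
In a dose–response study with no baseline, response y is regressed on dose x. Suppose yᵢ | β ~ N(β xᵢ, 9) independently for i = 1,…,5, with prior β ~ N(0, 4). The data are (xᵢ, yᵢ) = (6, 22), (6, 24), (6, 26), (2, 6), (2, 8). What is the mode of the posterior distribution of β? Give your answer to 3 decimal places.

β̂_MAP = 3.890

log p(β | y) = −Σ(yᵢ − βxᵢ)²/(2·9) − β²/(2·4) + const.
Setting the derivative to zero: Σxᵢ(yᵢ − βxᵢ)/9 − β/4 = 0, so β = Σxᵢyᵢ / (Σxᵢ² + σ²/τ²).
Σxᵢyᵢ = 6·22 + 6·24 + 6·26 + 2·6 + 2·8 = 460; Σxᵢ² = 116; σ²/τ² = 2.25.
β̂_MAP = 460 / (116 + 2.25) = 460/118.25 ≈ 3.890.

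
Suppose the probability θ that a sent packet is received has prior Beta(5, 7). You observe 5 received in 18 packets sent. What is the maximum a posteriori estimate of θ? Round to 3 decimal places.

θ̂_MAP = 0.321

Prior: Beta(5, 7).
Data: 5 successes in 18 trials. The binomial likelihood contributes θ^5(1−θ)^13, so the posterior is Beta(5+5, 7+13) = Beta(10, 20).
For Beta(a, b) with a, b > 1 the mode is (a−1)/(a+b−2) = 9/28 ≈ 0.321.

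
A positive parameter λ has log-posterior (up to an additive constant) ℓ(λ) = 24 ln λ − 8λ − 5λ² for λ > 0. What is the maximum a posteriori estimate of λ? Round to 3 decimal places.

λ̂_MAP = 1.200

ℓ'(λ) = 24/λ − 8 − 10λ. Setting this to zero and multiplying by λ: 10λ² + 8λ − 24 = 0.
λ = (−8 + √(8² + 4·10·24)) / (2·10) = (−8 + √1024) / 20 = (−8 + 32)/20 = 6/5.
ℓ''(λ) = −24/λ² − 10 < 0, confirming a maximum.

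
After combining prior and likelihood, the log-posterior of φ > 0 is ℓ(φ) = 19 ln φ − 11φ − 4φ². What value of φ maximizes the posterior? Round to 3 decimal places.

ℓ'(φ) = 19/φ − 11 − 8φ. Setting this to zero and multiplying by φ: 8φ² + 11φ − 19 = 0.
φ = (−11 + √(11² + 4·8·19)) / (2·8) = (−11 + √729) / 16 = (−11 + 27)/16 = 1.
ℓ''(φ) = −19/φ² − 8 < 0, confirming a maximum.

φ̂_MAP = 1.000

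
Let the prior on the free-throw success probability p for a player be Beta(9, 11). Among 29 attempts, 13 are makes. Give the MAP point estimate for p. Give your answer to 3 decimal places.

Prior: Beta(9, 11).
Data: 13 successes in 29 trials. The binomial likelihood contributes p^13(1−p)^16, so the posterior is Beta(9+13, 11+16) = Beta(22, 27).
For Beta(a, b) with a, b > 1 the mode is (a−1)/(a+b−2) = 21/47 ≈ 0.447.

p̂_MAP = 0.447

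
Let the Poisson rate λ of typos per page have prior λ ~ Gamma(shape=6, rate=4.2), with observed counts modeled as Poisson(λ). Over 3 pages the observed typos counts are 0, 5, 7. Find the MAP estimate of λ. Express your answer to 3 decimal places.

Σxᵢ = 0+5+7 = 12, with n = 3.
Posterior ∝ λ^5e^(−4.2λ) · λ^12e^(−3λ) = λ^17e^(−7.2λ), i.e. Gamma(shape=18, rate=7.2).
The mode of a Gamma(a, b) with a ≥ 1 (shape–rate) is (a−1)/b = 17/7.2 ≈ 2.361.

λ̂_MAP = 2.361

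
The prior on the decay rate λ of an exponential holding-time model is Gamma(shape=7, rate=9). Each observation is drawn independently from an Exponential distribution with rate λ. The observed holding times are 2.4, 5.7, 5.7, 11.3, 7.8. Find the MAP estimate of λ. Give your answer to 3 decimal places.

The Exponential(rate=λ) likelihood is ∝ λ^n e^(−λΣtᵢ). Here n = 5 and Σtᵢ = 2.4 + 5.7 + 5.7 + 11.3 + 7.8 = 32.9.
Posterior ∝ λ^6e^(−9λ) · λ^5e^(−32.9λ) = λ^11e^(−41.9λ), i.e. Gamma(12, 41.9).
Mode = (a−1)/b = 11/41.9 ≈ 0.263.

λ̂_MAP = 0.263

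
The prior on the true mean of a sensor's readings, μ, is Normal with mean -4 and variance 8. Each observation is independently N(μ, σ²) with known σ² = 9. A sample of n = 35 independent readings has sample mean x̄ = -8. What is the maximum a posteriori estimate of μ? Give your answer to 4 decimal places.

μ̂_MAP = -7.8754

n = 35, x̄ = -8.
For a Normal prior and Normal likelihood with known variance, the posterior is Normal; its mode equals its mean, the precision-weighted average.
Prior precision 1/σ₀² = 1/8 = 0.125; data precision n/σ² = 35/9.
μ̂ = (0.125·(-4) + (35/9)·(-8)) / (0.125 + 35/9) = (-569/18)/(289/72) = -2276/289 ≈ -7.8754.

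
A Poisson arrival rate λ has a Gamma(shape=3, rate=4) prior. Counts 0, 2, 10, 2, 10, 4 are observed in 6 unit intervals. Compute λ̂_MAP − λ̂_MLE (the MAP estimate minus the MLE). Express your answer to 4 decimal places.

MAP − MLE = -1.6667

Σxᵢ = 28. Posterior is Gamma(31, 10); MAP = (31−1)/10 = 30/10 ≈ 3.00000.
MLE = x̄ = 28/6 ≈ 4.66667.
Difference = 30/10 − 28/6 = -5/3 ≈ -1.6667.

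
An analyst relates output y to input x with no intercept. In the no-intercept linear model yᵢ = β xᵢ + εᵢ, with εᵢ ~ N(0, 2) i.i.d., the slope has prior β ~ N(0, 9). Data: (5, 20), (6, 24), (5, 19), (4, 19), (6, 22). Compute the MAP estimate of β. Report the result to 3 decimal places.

log p(β | y) = −Σ(yᵢ − βxᵢ)²/(2·2) − β²/(2·9) + const.
Setting the derivative to zero: Σxᵢ(yᵢ − βxᵢ)/2 − β/9 = 0, so β = Σxᵢyᵢ / (Σxᵢ² + σ²/τ²).
Σxᵢyᵢ = 5·20 + 6·24 + 5·19 + 4·19 + 6·22 = 547; Σxᵢ² = 138; σ²/τ² = 2/9.
β̂_MAP = 547 / (138 + 2/9) = 547/(1244/9) = 4923/1244 ≈ 3.957.

β̂_MAP = 3.957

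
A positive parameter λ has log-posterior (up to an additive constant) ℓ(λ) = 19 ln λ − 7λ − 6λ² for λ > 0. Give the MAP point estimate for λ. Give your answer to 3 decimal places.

λ̂_MAP = 1.000

ℓ'(λ) = 19/λ − 7 − 12λ. Setting this to zero and multiplying by λ: 12λ² + 7λ − 19 = 0.
λ = (−7 + √(7² + 4·12·19)) / (2·12) = (−7 + √961) / 24 = (−7 + 31)/24 = 1.
ℓ''(λ) = −19/λ² − 12 < 0, confirming a maximum.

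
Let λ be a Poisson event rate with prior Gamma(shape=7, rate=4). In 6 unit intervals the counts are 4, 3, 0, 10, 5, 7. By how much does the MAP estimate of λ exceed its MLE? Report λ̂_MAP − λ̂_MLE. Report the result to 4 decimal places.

Σxᵢ = 29. Posterior is Gamma(36, 10); MAP = (36−1)/10 = 35/10 ≈ 3.50000.
MLE = x̄ = 29/6 ≈ 4.83333.
Difference = 35/10 − 29/6 = -4/3 ≈ -1.3333.

MAP − MLE = -1.3333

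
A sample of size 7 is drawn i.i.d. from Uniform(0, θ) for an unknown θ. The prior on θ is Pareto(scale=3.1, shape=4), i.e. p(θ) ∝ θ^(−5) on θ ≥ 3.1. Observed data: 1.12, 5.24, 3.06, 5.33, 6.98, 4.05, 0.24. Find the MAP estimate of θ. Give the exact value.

The Uniform(0, θ) likelihood is θ^(−n) for θ ≥ max(xᵢ), zero otherwise. Here max(xᵢ) = 6.98.
Posterior ∝ θ^(−5) · θ^(−7) = θ^(−12) on θ ≥ max(3.1, 6.98) = 6.98.
This density is strictly decreasing in θ, so the posterior mode lies at the lower boundary of the support.

θ̂_MAP = 6.98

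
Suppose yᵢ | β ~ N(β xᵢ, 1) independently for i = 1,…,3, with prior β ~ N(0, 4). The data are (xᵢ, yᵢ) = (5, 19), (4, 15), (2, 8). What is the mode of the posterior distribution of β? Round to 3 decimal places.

log p(β | y) = −Σ(yᵢ − βxᵢ)²/(2·1) − β²/(2·4) + const.
Setting the derivative to zero: Σxᵢ(yᵢ − βxᵢ)/1 − β/4 = 0, so β = Σxᵢyᵢ / (Σxᵢ² + σ²/τ²).
Σxᵢyᵢ = 5·19 + 4·15 + 2·8 = 171; Σxᵢ² = 45; σ²/τ² = 0.25.
β̂_MAP = 171 / (45 + 0.25) = 171/45.25 ≈ 3.779.

β̂_MAP = 3.779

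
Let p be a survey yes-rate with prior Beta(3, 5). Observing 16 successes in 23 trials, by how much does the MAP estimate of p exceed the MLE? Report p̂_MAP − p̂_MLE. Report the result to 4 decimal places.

Posterior is Beta(19, 12); MAP = (19−1)/(31−2) = 18/29 ≈ 0.62069.
MLE ignores the prior: p̂_MLE = k/n = 16/23 ≈ 0.69565.
Difference = 18/29 − 16/23 = -50/667 ≈ -0.0750.

MAP − MLE = -0.0750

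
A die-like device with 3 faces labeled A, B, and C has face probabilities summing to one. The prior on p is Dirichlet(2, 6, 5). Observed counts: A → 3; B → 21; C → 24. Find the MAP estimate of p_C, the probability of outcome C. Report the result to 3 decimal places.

MAP estimate of p_C = 0.483

The posterior is Dirichlet(αᵢ + nᵢ) = Dirichlet(5, 27, 29).
For a Dirichlet(a₁,…,a_K) with all aᵢ > 1, the mode has j-th component (aⱼ − 1)/(Σaᵢ − K).
Here Σaᵢ = 61 and K = 3, so p_C = (29 − 1)/(61 − 3) = 28/58 ≈ 0.483.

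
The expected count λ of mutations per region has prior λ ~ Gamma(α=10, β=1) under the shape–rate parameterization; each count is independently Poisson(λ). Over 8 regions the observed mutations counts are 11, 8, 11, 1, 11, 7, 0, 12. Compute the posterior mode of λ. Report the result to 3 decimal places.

Σxᵢ = 11+8+11+1+11+7+0+12 = 61, with n = 8.
Posterior ∝ λ^9e^(−1λ) · λ^61e^(−8λ) = λ^70e^(−9λ), i.e. Gamma(shape=71, rate=9).
The mode of a Gamma(a, b) with a ≥ 1 (shape–rate) is (a−1)/b = 70/9 ≈ 7.778.

λ̂_MAP = 7.778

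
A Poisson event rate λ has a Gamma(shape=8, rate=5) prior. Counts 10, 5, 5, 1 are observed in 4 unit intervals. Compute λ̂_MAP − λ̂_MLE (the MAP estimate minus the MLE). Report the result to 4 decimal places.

Σxᵢ = 21. Posterior is Gamma(29, 9); MAP = (29−1)/9 = 28/9 ≈ 3.11111.
MLE = x̄ = 21/4 ≈ 5.25000.
Difference = 28/9 − 21/4 = -77/36 ≈ -2.1389.

MAP − MLE = -2.1389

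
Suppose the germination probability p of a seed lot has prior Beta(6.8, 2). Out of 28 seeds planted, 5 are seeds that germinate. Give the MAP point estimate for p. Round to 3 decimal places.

p̂_MAP = 0.310

Prior: Beta(6.8, 2).
Data: 5 successes in 28 trials. The binomial likelihood contributes p^5(1−p)^23, so the posterior is Beta(6.8+5, 2+23) = Beta(11.8, 25).
For Beta(a, b) with a, b > 1 the mode is (a−1)/(a+b−2) = 10.8/34.8 ≈ 0.310.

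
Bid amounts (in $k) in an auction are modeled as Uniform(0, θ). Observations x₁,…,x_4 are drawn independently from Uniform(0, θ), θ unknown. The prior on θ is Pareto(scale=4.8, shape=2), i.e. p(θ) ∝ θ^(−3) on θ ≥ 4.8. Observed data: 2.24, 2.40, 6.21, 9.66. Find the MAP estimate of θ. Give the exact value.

θ̂_MAP = 9.66

The Uniform(0, θ) likelihood is θ^(−n) for θ ≥ max(xᵢ), zero otherwise. Here max(xᵢ) = 9.66.
Posterior ∝ θ^(−3) · θ^(−4) = θ^(−7) on θ ≥ max(4.8, 9.66) = 9.66.
This density is strictly decreasing in θ, so the posterior mode lies at the lower boundary of the support.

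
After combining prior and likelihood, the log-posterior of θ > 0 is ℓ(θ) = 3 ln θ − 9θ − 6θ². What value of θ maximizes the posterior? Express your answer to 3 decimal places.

θ̂_MAP = 0.250

ℓ'(θ) = 3/θ − 9 − 12θ. Setting this to zero and multiplying by θ: 12θ² + 9θ − 3 = 0.
θ = (−9 + √(9² + 4·12·3)) / (2·12) = (−9 + √225) / 24 = (−9 + 15)/24 = 1/4.
ℓ''(θ) = −3/θ² − 12 < 0, confirming a maximum.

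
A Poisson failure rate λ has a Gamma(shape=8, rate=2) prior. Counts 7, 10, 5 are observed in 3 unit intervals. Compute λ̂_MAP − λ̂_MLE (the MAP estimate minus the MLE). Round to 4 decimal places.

Σxᵢ = 22. Posterior is Gamma(30, 5); MAP = (30−1)/5 = 29/5 ≈ 5.80000.
MLE = x̄ = 22/3 ≈ 7.33333.
Difference = 29/5 − 22/3 = -23/15 ≈ -1.5333.

MAP − MLE = -1.5333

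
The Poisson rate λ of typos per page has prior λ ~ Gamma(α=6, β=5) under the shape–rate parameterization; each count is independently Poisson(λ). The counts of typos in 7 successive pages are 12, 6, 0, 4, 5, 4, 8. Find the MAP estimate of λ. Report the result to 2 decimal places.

Σxᵢ = 12+6+0+4+5+4+8 = 39, with n = 7.
Posterior ∝ λ^5e^(−5λ) · λ^39e^(−7λ) = λ^44e^(−12λ), i.e. Gamma(shape=45, rate=12).
The mode of a Gamma(a, b) with a ≥ 1 (shape–rate) is (a−1)/b = 44/12 ≈ 3.67.

λ̂_MAP = 3.67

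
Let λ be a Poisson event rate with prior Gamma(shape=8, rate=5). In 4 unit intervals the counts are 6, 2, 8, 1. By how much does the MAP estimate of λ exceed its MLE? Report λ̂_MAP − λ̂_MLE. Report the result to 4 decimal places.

Σxᵢ = 17. Posterior is Gamma(25, 9); MAP = (25−1)/9 = 24/9 ≈ 2.66667.
MLE = x̄ = 17/4 ≈ 4.25000.
Difference = 24/9 − 17/4 = -19/12 ≈ -1.5833.

MAP − MLE = -1.5833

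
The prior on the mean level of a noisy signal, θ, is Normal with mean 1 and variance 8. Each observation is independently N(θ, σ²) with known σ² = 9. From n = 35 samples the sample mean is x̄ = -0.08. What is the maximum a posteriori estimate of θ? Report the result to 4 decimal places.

θ̂_MAP = -0.0464

n = 35, x̄ = -0.08.
For a Normal prior and Normal likelihood with known variance, the posterior is Normal; its mode equals its mean, the precision-weighted average.
Prior precision 1/σ₀² = 1/8 = 0.125; data precision n/σ² = 35/9.
θ̂ = (0.125·1 + (35/9)·(-0.08)) / (0.125 + 35/9) = (-67/360)/(289/72) = -67/1445 ≈ -0.0464.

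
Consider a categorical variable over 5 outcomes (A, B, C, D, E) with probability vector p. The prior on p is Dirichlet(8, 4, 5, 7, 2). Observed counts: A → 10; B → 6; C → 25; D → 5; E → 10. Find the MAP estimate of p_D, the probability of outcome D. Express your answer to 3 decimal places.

MAP estimate of p_D = 0.143

The posterior is Dirichlet(αᵢ + nᵢ) = Dirichlet(18, 10, 30, 12, 12).
For a Dirichlet(a₁,…,a_K) with all aᵢ > 1, the mode has j-th component (aⱼ − 1)/(Σaᵢ − K).
Here Σaᵢ = 82 and K = 5, so p_D = (12 − 1)/(82 − 5) = 11/77 ≈ 0.143.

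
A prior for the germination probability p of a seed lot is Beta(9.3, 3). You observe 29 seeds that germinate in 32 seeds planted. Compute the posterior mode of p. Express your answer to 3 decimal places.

p̂_MAP = 0.882

Prior: Beta(9.3, 3).
Data: 29 successes in 32 trials. The binomial likelihood contributes p^29(1−p)^3, so the posterior is Beta(9.3+29, 3+3) = Beta(38.3, 6).
For Beta(a, b) with a, b > 1 the mode is (a−1)/(a+b−2) = 37.3/42.3 ≈ 0.882.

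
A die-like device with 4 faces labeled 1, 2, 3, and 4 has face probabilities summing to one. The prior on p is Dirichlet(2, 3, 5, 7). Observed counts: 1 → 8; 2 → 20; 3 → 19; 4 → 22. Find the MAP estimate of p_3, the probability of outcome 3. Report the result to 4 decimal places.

The posterior is Dirichlet(αᵢ + nᵢ) = Dirichlet(10, 23, 24, 29).
For a Dirichlet(a₁,…,a_K) with all aᵢ > 1, the mode has j-th component (aⱼ − 1)/(Σaᵢ − K).
Here Σaᵢ = 86 and K = 4, so p_3 = (24 − 1)/(86 − 4) = 23/82 ≈ 0.2805.

MAP estimate: 0.2805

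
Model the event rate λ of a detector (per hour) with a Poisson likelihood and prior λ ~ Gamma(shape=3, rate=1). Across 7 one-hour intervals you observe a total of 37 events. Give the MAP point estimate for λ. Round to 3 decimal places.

λ̂_MAP = 4.875

Σxᵢ = 37, n = 7.
Posterior ∝ λ^2e^(−1λ) · λ^37e^(−7λ) = λ^39e^(−8λ), i.e. Gamma(shape=40, rate=8).
The mode of a Gamma(a, b) with a ≥ 1 (shape–rate) is (a−1)/b = 39/8 ≈ 4.875.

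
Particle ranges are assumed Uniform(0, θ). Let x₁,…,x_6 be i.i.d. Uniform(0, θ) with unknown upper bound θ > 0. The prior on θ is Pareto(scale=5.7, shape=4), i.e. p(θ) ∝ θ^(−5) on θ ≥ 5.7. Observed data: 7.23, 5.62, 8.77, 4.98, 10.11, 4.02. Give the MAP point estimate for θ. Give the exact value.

θ̂_MAP = 10.11

The Uniform(0, θ) likelihood is θ^(−n) for θ ≥ max(xᵢ), zero otherwise. Here max(xᵢ) = 10.11.
Posterior ∝ θ^(−5) · θ^(−6) = θ^(−11) on θ ≥ max(5.7, 10.11) = 10.11.
This density is strictly decreasing in θ, so the posterior mode lies at the lower boundary of the support.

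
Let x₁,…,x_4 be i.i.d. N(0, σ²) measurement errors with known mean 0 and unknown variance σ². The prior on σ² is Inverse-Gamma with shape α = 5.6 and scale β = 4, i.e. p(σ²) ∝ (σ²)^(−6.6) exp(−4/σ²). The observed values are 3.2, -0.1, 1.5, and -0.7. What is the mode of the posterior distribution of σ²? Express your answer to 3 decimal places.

Sum of squared deviations about the known mean: SS = (3.2−0)² + (-0.1−0)² + (1.5−0)² + (-0.7−0)² = 12.99.
The Normal likelihood contributes (σ²)^(−n/2) exp(−SS/(2σ²)), so the posterior is Inverse-Gamma(α + n/2, β + SS/2) = Inverse-Gamma(7.6, 10.495).
The mode of Inverse-Gamma(a, b) is b/(a+1) = 10.495/8.6 ≈ 1.220.

σ̂²_MAP = 1.220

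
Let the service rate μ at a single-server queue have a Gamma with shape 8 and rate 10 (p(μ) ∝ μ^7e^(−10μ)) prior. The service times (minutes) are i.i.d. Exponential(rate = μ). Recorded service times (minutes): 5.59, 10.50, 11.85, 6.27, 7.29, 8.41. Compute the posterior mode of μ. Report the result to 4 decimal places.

The Exponential(rate=μ) likelihood is ∝ μ^n e^(−μΣtᵢ). Here n = 6 and Σtᵢ = 5.59 + 10.50 + 11.85 + 6.27 + 7.29 + 8.41 = 49.91.
Posterior ∝ μ^7e^(−10μ) · μ^6e^(−49.91μ) = μ^13e^(−59.91μ), i.e. Gamma(14, 59.91).
Mode = (a−1)/b = 13/59.91 ≈ 0.2170.

μ̂_MAP = 0.2170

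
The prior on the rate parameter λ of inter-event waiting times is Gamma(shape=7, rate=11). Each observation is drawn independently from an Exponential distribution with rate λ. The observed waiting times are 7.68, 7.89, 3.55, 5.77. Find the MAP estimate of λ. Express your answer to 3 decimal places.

The Exponential(rate=λ) likelihood is ∝ λ^n e^(−λΣtᵢ). Here n = 4 and Σtᵢ = 7.68 + 7.89 + 3.55 + 5.77 = 24.89.
Posterior ∝ λ^6e^(−11λ) · λ^4e^(−24.89λ) = λ^10e^(−35.89λ), i.e. Gamma(11, 35.89).
Mode = (a−1)/b = 10/35.89 ≈ 0.279.

λ̂_MAP = 0.279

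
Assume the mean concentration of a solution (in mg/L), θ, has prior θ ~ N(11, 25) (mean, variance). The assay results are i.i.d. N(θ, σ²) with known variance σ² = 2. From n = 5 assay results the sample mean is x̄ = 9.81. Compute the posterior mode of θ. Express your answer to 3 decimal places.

θ̂_MAP = 9.829

n = 5, x̄ = 9.81.
For a Normal prior and Normal likelihood with known variance, the posterior is Normal; its mode equals its mean, the precision-weighted average.
Prior precision 1/σ₀² = 1/25 = 0.04; data precision n/σ² = 5/2 = 2.5.
θ̂ = (0.04·11 + 2.5·9.81) / (0.04 + 2.5) = 24.965/2.54 = 4993/508 ≈ 9.829.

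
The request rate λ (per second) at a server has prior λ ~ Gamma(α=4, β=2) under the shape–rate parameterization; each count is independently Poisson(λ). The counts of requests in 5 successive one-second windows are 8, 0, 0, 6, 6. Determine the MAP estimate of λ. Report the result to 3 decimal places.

Σxᵢ = 8+0+0+6+6 = 20, with n = 5.
Posterior ∝ λ^3e^(−2λ) · λ^20e^(−5λ) = λ^23e^(−7λ), i.e. Gamma(shape=24, rate=7).
The mode of a Gamma(a, b) with a ≥ 1 (shape–rate) is (a−1)/b = 23/7 ≈ 3.286.

λ̂_MAP = 3.286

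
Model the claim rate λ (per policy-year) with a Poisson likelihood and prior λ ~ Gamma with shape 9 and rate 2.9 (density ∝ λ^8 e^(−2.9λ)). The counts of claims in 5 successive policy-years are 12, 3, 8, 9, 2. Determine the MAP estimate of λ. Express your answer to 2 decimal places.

Σxᵢ = 12+3+8+9+2 = 34, with n = 5.
Posterior ∝ λ^8e^(−2.9λ) · λ^34e^(−5λ) = λ^42e^(−7.9λ), i.e. Gamma(shape=43, rate=7.9).
The mode of a Gamma(a, b) with a ≥ 1 (shape–rate) is (a−1)/b = 42/7.9 ≈ 5.32.

λ̂_MAP = 5.32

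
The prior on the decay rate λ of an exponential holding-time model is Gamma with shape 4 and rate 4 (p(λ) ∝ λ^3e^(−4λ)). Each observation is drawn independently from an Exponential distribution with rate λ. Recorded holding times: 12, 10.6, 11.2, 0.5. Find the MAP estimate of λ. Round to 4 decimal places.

λ̂_MAP = 0.1828

The Exponential(rate=λ) likelihood is ∝ λ^n e^(−λΣtᵢ). Here n = 4 and Σtᵢ = 12 + 10.6 + 11.2 + 0.5 = 34.3.
Posterior ∝ λ^3e^(−4λ) · λ^4e^(−34.3λ) = λ^7e^(−38.3λ), i.e. Gamma(8, 38.3).
Mode = (a−1)/b = 7/38.3 ≈ 0.1828.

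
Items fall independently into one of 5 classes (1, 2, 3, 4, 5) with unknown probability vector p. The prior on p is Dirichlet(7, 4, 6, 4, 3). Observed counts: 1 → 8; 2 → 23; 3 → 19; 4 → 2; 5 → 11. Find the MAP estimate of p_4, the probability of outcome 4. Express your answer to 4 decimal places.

MAP estimate: 0.0610

The posterior is Dirichlet(αᵢ + nᵢ) = Dirichlet(15, 27, 25, 6, 14).
For a Dirichlet(a₁,…,a_K) with all aᵢ > 1, the mode has j-th component (aⱼ − 1)/(Σaᵢ − K).
Here Σaᵢ = 87 and K = 5, so p_4 = (6 − 1)/(87 − 5) = 5/82 ≈ 0.0610.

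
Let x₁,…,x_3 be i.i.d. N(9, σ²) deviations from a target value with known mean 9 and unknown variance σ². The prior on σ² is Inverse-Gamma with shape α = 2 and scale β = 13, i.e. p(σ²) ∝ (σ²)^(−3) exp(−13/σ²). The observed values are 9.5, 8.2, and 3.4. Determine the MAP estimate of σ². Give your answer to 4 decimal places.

σ̂²_MAP = 6.4722

Sum of squared deviations about the known mean: SS = (9.5−9)² + (8.2−9)² + (3.4−9)² = 32.25.
The Normal likelihood contributes (σ²)^(−n/2) exp(−SS/(2σ²)), so the posterior is Inverse-Gamma(α + n/2, β + SS/2) = Inverse-Gamma(3.5, 29.125).
The mode of Inverse-Gamma(a, b) is b/(a+1) = 29.125/4.5 ≈ 6.4722.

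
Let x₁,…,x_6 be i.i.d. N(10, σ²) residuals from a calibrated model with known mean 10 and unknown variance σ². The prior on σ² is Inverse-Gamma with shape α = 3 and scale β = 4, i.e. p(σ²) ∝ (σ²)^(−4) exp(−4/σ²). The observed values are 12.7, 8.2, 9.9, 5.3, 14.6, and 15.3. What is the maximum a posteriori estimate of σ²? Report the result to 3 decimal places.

σ̂²_MAP = 6.420

Sum of squared deviations about the known mean: SS = (12.7−10)² + (8.2−10)² + (9.9−10)² + (5.3−10)² + (14.6−10)² + (15.3−10)² = 81.88.
The Normal likelihood contributes (σ²)^(−n/2) exp(−SS/(2σ²)), so the posterior is Inverse-Gamma(α + n/2, β + SS/2) = Inverse-Gamma(6, 44.94).
The mode of Inverse-Gamma(a, b) is b/(a+1) = 44.94/7 ≈ 6.420.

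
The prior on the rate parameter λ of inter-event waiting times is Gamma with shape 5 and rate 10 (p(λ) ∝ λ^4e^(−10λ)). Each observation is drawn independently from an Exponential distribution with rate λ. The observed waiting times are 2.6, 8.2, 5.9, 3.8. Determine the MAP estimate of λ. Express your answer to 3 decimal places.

λ̂_MAP = 0.262

The Exponential(rate=λ) likelihood is ∝ λ^n e^(−λΣtᵢ). Here n = 4 and Σtᵢ = 2.6 + 8.2 + 5.9 + 3.8 = 20.5.
Posterior ∝ λ^4e^(−10λ) · λ^4e^(−20.5λ) = λ^8e^(−30.5λ), i.e. Gamma(9, 30.5).
Mode = (a−1)/b = 8/30.5 ≈ 0.262.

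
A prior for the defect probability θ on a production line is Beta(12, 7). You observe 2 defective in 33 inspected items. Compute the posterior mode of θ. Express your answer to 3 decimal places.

θ̂_MAP = 0.260

Prior: Beta(12, 7).
Data: 2 successes in 33 trials. The binomial likelihood contributes θ^2(1−θ)^31, so the posterior is Beta(12+2, 7+31) = Beta(14, 38).
For Beta(a, b) with a, b > 1 the mode is (a−1)/(a+b−2) = 13/50 ≈ 0.260.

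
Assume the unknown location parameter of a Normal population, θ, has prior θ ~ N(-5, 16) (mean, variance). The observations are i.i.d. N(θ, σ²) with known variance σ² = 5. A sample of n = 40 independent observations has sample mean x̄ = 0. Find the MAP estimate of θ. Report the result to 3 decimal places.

n = 40, x̄ = 0.
For a Normal prior and Normal likelihood with known variance, the posterior is Normal; its mode equals its mean, the precision-weighted average.
Prior precision 1/σ₀² = 1/16 = 0.0625; data precision n/σ² = 40/5 = 8.
θ̂ = (0.0625·(-5) + 8·0) / (0.0625 + 8) = (-0.3125)/8.0625 = -5/129 ≈ -0.039.

θ̂_MAP = -0.039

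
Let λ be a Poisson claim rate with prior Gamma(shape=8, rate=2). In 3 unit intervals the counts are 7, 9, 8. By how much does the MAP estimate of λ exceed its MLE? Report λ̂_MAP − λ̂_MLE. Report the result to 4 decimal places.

Σxᵢ = 24. Posterior is Gamma(32, 5); MAP = (32−1)/5 = 31/5 ≈ 6.20000.
MLE = x̄ = 24/3 ≈ 8.00000.
Difference = 31/5 − 24/3 = -9/5 ≈ -1.8000.

MAP − MLE = -1.8000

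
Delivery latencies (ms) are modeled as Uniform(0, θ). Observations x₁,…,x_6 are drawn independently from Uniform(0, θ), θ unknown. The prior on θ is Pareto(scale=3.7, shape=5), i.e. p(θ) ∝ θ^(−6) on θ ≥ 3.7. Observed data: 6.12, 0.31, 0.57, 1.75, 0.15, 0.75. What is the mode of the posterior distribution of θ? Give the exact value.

The Uniform(0, θ) likelihood is θ^(−n) for θ ≥ max(xᵢ), zero otherwise. Here max(xᵢ) = 6.12.
Posterior ∝ θ^(−6) · θ^(−6) = θ^(−12) on θ ≥ max(3.7, 6.12) = 6.12.
This density is strictly decreasing in θ, so the posterior mode lies at the lower boundary of the support.

θ̂_MAP = 6.12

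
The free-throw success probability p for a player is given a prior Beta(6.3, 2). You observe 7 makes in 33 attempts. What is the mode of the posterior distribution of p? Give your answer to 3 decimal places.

p̂_MAP = 0.313

Prior: Beta(6.3, 2).
Data: 7 successes in 33 trials. The binomial likelihood contributes p^7(1−p)^26, so the posterior is Beta(6.3+7, 2+26) = Beta(13.3, 28).
For Beta(a, b) with a, b > 1 the mode is (a−1)/(a+b−2) = 12.3/39.3 ≈ 0.313.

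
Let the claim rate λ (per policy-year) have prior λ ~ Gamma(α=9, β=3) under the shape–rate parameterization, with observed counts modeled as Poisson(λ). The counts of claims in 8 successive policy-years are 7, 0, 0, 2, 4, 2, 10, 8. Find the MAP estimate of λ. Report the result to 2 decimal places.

λ̂_MAP = 3.73

Σxᵢ = 7+0+0+2+4+2+10+8 = 33, with n = 8.
Posterior ∝ λ^8e^(−3λ) · λ^33e^(−8λ) = λ^41e^(−11λ), i.e. Gamma(shape=42, rate=11).
The mode of a Gamma(a, b) with a ≥ 1 (shape–rate) is (a−1)/b = 41/11 ≈ 3.73.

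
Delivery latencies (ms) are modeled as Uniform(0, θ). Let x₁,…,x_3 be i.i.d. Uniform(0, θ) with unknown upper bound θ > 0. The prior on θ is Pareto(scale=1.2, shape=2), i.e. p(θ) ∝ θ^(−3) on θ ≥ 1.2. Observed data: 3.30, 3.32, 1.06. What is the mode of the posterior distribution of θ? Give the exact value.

The Uniform(0, θ) likelihood is θ^(−n) for θ ≥ max(xᵢ), zero otherwise. Here max(xᵢ) = 3.32.
Posterior ∝ θ^(−3) · θ^(−3) = θ^(−6) on θ ≥ max(1.2, 3.32) = 3.32.
This density is strictly decreasing in θ, so the posterior mode lies at the lower boundary of the support.

θ̂_MAP = 3.32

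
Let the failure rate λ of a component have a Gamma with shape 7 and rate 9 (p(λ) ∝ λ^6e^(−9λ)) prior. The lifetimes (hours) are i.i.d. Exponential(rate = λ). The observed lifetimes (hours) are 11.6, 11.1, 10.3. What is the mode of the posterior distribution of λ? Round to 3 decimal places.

The Exponential(rate=λ) likelihood is ∝ λ^n e^(−λΣtᵢ). Here n = 3 and Σtᵢ = 11.6 + 11.1 + 10.3 = 33.
Posterior ∝ λ^6e^(−9λ) · λ^3e^(−33λ) = λ^9e^(−42λ), i.e. Gamma(10, 42).
Mode = (a−1)/b = 9/42 ≈ 0.214.

λ̂_MAP = 0.214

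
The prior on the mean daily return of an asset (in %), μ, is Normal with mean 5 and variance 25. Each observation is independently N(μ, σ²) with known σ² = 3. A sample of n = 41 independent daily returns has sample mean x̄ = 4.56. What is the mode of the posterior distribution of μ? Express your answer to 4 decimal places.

μ̂_MAP = 4.5613

n = 41, x̄ = 4.56.
For a Normal prior and Normal likelihood with known variance, the posterior is Normal; its mode equals its mean, the precision-weighted average.
Prior precision 1/σ₀² = 1/25 = 0.04; data precision n/σ² = 41/3.
μ̂ = (0.04·5 + (41/3)·4.56) / (0.04 + 41/3) = 62.52/(1028/75) = 4689/1028 ≈ 4.5613.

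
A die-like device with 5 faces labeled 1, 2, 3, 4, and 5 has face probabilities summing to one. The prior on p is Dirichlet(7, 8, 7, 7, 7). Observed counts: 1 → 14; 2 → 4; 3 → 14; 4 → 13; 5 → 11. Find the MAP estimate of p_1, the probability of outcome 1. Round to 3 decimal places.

MAP estimate: 0.230

The posterior is Dirichlet(αᵢ + nᵢ) = Dirichlet(21, 12, 21, 20, 18).
For a Dirichlet(a₁,…,a_K) with all aᵢ > 1, the mode has j-th component (aⱼ − 1)/(Σaᵢ − K).
Here Σaᵢ = 92 and K = 5, so p_1 = (21 − 1)/(92 − 5) = 20/87 ≈ 0.230.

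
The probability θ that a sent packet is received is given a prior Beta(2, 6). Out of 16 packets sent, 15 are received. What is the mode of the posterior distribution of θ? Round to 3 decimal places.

θ̂_MAP = 0.727

Prior: Beta(2, 6).
Data: 15 successes in 16 trials. The binomial likelihood contributes θ^15(1−θ)^1, so the posterior is Beta(2+15, 6+1) = Beta(17, 7).
For Beta(a, b) with a, b > 1 the mode is (a−1)/(a+b−2) = 16/22 ≈ 0.727.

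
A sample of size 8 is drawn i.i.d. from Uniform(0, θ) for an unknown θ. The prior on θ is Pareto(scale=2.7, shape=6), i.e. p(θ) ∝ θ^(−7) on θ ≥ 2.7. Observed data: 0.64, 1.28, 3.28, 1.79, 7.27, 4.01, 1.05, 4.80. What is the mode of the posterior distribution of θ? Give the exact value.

The Uniform(0, θ) likelihood is θ^(−n) for θ ≥ max(xᵢ), zero otherwise. Here max(xᵢ) = 7.27.
Posterior ∝ θ^(−7) · θ^(−8) = θ^(−15) on θ ≥ max(2.7, 7.27) = 7.27.
This density is strictly decreasing in θ, so the posterior mode lies at the lower boundary of the support.

θ̂_MAP = 7.27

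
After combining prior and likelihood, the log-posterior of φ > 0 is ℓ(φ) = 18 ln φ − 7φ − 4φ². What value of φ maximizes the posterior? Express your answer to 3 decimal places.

φ̂_MAP = 1.125

ℓ'(φ) = 18/φ − 7 − 8φ. Setting this to zero and multiplying by φ: 8φ² + 7φ − 18 = 0.
φ = (−7 + √(7² + 4·8·18)) / (2·8) = (−7 + √625) / 16 = (−7 + 25)/16 = 9/8.
ℓ''(φ) = −18/φ² − 8 < 0, confirming a maximum.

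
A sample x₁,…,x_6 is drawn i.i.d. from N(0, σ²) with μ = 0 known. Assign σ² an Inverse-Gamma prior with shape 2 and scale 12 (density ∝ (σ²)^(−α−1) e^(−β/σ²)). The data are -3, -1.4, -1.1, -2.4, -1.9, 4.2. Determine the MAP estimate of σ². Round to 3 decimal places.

σ̂²_MAP = 5.265

Sum of squared deviations about the known mean: SS = (-3−0)² + (-1.4−0)² + (-1.1−0)² + (-2.4−0)² + (-1.9−0)² + (4.2−0)² = 39.18.
The Normal likelihood contributes (σ²)^(−n/2) exp(−SS/(2σ²)), so the posterior is Inverse-Gamma(α + n/2, β + SS/2) = Inverse-Gamma(5, 31.59).
The mode of Inverse-Gamma(a, b) is b/(a+1) = 31.59/6 ≈ 5.265.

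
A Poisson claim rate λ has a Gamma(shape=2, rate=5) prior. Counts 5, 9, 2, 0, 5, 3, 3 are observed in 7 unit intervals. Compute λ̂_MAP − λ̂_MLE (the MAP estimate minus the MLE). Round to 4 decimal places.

MAP − MLE = -1.5238

Σxᵢ = 27. Posterior is Gamma(29, 12); MAP = (29−1)/12 = 28/12 ≈ 2.33333.
MLE = x̄ = 27/7 ≈ 3.85714.
Difference = 28/12 − 27/7 = -32/21 ≈ -1.5238.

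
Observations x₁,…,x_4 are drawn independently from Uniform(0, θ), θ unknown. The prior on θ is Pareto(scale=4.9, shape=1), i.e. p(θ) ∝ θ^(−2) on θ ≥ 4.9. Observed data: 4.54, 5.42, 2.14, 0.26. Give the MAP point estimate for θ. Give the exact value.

The Uniform(0, θ) likelihood is θ^(−n) for θ ≥ max(xᵢ), zero otherwise. Here max(xᵢ) = 5.42.
Posterior ∝ θ^(−2) · θ^(−4) = θ^(−6) on θ ≥ max(4.9, 5.42) = 5.42.
This density is strictly decreasing in θ, so the posterior mode lies at the lower boundary of the support.

θ̂_MAP = 5.42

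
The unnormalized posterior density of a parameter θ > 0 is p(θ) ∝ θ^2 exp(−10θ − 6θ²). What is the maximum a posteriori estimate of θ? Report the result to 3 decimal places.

θ̂_MAP = 0.167

ℓ'(θ) = 2/θ − 10 − 12θ. Setting this to zero and multiplying by θ: 12θ² + 10θ − 2 = 0.
θ = (−10 + √(10² + 4·12·2)) / (2·12) = (−10 + √196) / 24 = (−10 + 14)/24 = 1/6.
ℓ''(θ) = −2/θ² − 12 < 0, confirming a maximum.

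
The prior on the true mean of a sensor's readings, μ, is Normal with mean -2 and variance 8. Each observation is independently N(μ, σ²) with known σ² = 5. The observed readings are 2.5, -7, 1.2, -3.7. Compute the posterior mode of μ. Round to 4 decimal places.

n = 4; x̄ = (2.5 + (-7) + 1.2 + (-3.7))/4 = -7/4 = -1.75.
For a Normal prior and Normal likelihood with known variance, the posterior is Normal; its mode equals its mean, the precision-weighted average.
Prior precision 1/σ₀² = 1/8 = 0.125; data precision n/σ² = 4/5 = 0.8.
μ̂ = (0.125·(-2) + 0.8·(-1.75)) / (0.125 + 0.8) = (-1.65)/0.925 = -66/37 ≈ -1.7838.

μ̂_MAP = -1.7838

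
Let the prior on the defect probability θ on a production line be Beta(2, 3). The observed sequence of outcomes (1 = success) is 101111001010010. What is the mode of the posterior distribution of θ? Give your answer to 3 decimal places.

Prior: Beta(2, 3).
Data: 8 successes in 15 trials (from the sequence). The binomial likelihood contributes θ^8(1−θ)^7, so the posterior is Beta(2+8, 3+7) = Beta(10, 10).
For Beta(a, b) with a, b > 1 the mode is (a−1)/(a+b−2) = 9/18 ≈ 0.500.

θ̂_MAP = 0.500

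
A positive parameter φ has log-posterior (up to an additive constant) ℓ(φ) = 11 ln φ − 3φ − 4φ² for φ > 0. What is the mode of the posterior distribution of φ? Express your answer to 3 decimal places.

φ̂_MAP = 1.000

ℓ'(φ) = 11/φ − 3 − 8φ. Setting this to zero and multiplying by φ: 8φ² + 3φ − 11 = 0.
φ = (−3 + √(3² + 4·8·11)) / (2·8) = (−3 + √361) / 16 = (−3 + 19)/16 = 1.
ℓ''(φ) = −11/φ² − 8 < 0, confirming a maximum.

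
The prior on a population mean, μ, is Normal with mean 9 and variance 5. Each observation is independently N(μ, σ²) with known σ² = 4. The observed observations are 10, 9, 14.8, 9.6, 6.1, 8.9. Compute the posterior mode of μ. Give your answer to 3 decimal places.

n = 6; x̄ = (10 + 9 + 14.8 + 9.6 + 6.1 + 8.9)/6 = 58.4/6 = 146/15 ≈ 9.7333.
For a Normal prior and Normal likelihood with known variance, the posterior is Normal; its mode equals its mean, the precision-weighted average.
Prior precision 1/σ₀² = 1/5 = 0.2; data precision n/σ² = 6/4 = 1.5.
μ̂ = (0.2·9 + 1.5·(146/15)) / (0.2 + 1.5) = 16.4/1.7 = 164/17 ≈ 9.647.

μ̂_MAP = 9.647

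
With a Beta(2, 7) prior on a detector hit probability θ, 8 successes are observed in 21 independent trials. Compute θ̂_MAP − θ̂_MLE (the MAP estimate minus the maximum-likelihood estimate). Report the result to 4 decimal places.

Posterior is Beta(10, 20); MAP = (10−1)/(30−2) = 9/28 ≈ 0.32143.
MLE ignores the prior: θ̂_MLE = k/n = 8/21 ≈ 0.38095.
Difference = 9/28 − 8/21 = -5/84 ≈ -0.0595.

MAP − MLE = -0.0595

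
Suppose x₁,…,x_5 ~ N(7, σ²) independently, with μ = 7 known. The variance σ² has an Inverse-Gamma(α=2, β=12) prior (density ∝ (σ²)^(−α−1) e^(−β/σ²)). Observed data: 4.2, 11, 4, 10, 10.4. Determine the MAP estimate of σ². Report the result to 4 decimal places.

σ̂²_MAP = 7.0364

Sum of squared deviations about the known mean: SS = (4.2−7)² + (11−7)² + (4−7)² + (10−7)² + (10.4−7)² = 53.4.
The Normal likelihood contributes (σ²)^(−n/2) exp(−SS/(2σ²)), so the posterior is Inverse-Gamma(α + n/2, β + SS/2) = Inverse-Gamma(4.5, 38.7).
The mode of Inverse-Gamma(a, b) is b/(a+1) = 38.7/5.5 ≈ 7.0364.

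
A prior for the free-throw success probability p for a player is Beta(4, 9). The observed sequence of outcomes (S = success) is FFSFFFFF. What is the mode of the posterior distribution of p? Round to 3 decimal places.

p̂_MAP = 0.211

Prior: Beta(4, 9).
Data: 1 success in 8 trials (from the sequence). The binomial likelihood contributes p(1−p)^7, so the posterior is Beta(4+1, 9+7) = Beta(5, 16).
For Beta(a, b) with a, b > 1 the mode is (a−1)/(a+b−2) = 4/19 ≈ 0.211.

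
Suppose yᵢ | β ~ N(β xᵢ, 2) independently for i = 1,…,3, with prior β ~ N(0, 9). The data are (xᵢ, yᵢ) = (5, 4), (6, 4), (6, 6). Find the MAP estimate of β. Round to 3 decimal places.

log p(β | y) = −Σ(yᵢ − βxᵢ)²/(2·2) − β²/(2·9) + const.
Setting the derivative to zero: Σxᵢ(yᵢ − βxᵢ)/2 − β/9 = 0, so β = Σxᵢyᵢ / (Σxᵢ² + σ²/τ²).
Σxᵢyᵢ = 5·4 + 6·4 + 6·6 = 80; Σxᵢ² = 97; σ²/τ² = 2/9.
β̂_MAP = 80 / (97 + 2/9) = 80/(875/9) = 144/175 ≈ 0.823.

β̂_MAP = 0.823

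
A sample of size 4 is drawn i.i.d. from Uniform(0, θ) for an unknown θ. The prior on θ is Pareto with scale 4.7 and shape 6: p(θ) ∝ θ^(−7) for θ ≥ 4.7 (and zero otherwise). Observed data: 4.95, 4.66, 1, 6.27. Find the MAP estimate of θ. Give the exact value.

The Uniform(0, θ) likelihood is θ^(−n) for θ ≥ max(xᵢ), zero otherwise. Here max(xᵢ) = 6.27.
Posterior ∝ θ^(−7) · θ^(−4) = θ^(−11) on θ ≥ max(4.7, 6.27) = 6.27.
This density is strictly decreasing in θ, so the posterior mode lies at the lower boundary of the support.

θ̂_MAP = 6.27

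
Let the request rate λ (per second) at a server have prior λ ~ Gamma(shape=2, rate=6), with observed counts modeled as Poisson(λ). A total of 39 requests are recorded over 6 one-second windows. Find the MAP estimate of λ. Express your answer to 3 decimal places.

λ̂_MAP = 3.333

Σxᵢ = 39, n = 6.
Posterior ∝ λe^(−6λ) · λ^39e^(−6λ) = λ^40e^(−12λ), i.e. Gamma(shape=41, rate=12).
The mode of a Gamma(a, b) with a ≥ 1 (shape–rate) is (a−1)/b = 40/12 ≈ 3.333.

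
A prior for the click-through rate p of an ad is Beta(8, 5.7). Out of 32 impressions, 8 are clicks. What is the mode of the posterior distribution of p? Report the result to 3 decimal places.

Prior: Beta(8, 5.7).
Data: 8 successes in 32 trials. The binomial likelihood contributes p^8(1−p)^24, so the posterior is Beta(8+8, 5.7+24) = Beta(16, 29.7).
For Beta(a, b) with a, b > 1 the mode is (a−1)/(a+b−2) = 15/43.7 ≈ 0.343.

p̂_MAP = 0.343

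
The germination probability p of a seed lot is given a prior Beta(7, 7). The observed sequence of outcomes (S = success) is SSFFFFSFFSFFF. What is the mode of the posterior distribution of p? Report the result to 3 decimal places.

p̂_MAP = 0.400

Prior: Beta(7, 7).
Data: 4 successes in 13 trials (from the sequence). The binomial likelihood contributes p^4(1−p)^9, so the posterior is Beta(7+4, 7+9) = Beta(11, 16).
For Beta(a, b) with a, b > 1 the mode is (a−1)/(a+b−2) = 10/25 ≈ 0.400.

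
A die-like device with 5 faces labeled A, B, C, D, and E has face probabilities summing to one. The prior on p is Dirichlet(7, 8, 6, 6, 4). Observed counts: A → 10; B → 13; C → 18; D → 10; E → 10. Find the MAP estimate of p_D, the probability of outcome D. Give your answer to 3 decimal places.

The posterior is Dirichlet(αᵢ + nᵢ) = Dirichlet(17, 21, 24, 16, 14).
For a Dirichlet(a₁,…,a_K) with all aᵢ > 1, the mode has j-th component (aⱼ − 1)/(Σaᵢ − K).
Here Σaᵢ = 92 and K = 5, so p_D = (16 − 1)/(92 − 5) = 15/87 ≈ 0.172.

MAP estimate of p_D = 0.172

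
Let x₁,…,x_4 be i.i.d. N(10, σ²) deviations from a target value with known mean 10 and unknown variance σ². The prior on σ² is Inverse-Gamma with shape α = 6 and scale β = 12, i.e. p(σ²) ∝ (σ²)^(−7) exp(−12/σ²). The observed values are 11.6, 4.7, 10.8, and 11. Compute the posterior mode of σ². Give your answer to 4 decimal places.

Sum of squared deviations about the known mean: SS = (11.6−10)² + (4.7−10)² + (10.8−10)² + (11−10)² = 32.29.
The Normal likelihood contributes (σ²)^(−n/2) exp(−SS/(2σ²)), so the posterior is Inverse-Gamma(α + n/2, β + SS/2) = Inverse-Gamma(8, 28.145).
The mode of Inverse-Gamma(a, b) is b/(a+1) = 28.145/9 ≈ 3.1272.

σ̂²_MAP = 3.1272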